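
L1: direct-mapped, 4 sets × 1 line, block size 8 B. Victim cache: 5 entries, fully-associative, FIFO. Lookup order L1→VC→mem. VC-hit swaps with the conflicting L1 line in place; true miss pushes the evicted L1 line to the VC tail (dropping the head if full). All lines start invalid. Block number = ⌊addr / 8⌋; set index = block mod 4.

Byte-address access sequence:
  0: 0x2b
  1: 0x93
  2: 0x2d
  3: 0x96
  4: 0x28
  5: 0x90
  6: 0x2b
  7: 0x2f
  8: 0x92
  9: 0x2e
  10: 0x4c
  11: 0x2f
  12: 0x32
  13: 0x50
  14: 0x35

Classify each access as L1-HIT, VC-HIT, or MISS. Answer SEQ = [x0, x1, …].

  [0] addr=0x2b blk=5 s=1: MISS | VC []
  [1] addr=0x93 blk=18 s=2: MISS | VC []
  [2] addr=0x2d blk=5 s=1: L1-HIT | VC []
  [3] addr=0x96 blk=18 s=2: L1-HIT | VC []
  [4] addr=0x28 blk=5 s=1: L1-HIT | VC []
  [5] addr=0x90 blk=18 s=2: L1-HIT | VC []
  [6] addr=0x2b blk=5 s=1: L1-HIT | VC []
  [7] addr=0x2f blk=5 s=1: L1-HIT | VC []
  [8] addr=0x92 blk=18 s=2: L1-HIT | VC []
  [9] addr=0x2e blk=5 s=1: L1-HIT | VC []
  [10] addr=0x4c blk=9 s=1: MISS | VC [5]
  [11] addr=0x2f blk=5 s=1: VC-HIT | VC [9]
  [12] addr=0x32 blk=6 s=2: MISS | VC [9, 18]
  [13] addr=0x50 blk=10 s=2: MISS | VC [9, 18, 6]
  [14] addr=0x35 blk=6 s=2: VC-HIT | VC [9, 18, 10]

SEQ = [MISS, MISS, L1-HIT, L1-HIT, L1-HIT, L1-HIT, L1-HIT, L1-HIT, L1-HIT, L1-HIT, MISS, VC-HIT, MISS, MISS, VC-HIT]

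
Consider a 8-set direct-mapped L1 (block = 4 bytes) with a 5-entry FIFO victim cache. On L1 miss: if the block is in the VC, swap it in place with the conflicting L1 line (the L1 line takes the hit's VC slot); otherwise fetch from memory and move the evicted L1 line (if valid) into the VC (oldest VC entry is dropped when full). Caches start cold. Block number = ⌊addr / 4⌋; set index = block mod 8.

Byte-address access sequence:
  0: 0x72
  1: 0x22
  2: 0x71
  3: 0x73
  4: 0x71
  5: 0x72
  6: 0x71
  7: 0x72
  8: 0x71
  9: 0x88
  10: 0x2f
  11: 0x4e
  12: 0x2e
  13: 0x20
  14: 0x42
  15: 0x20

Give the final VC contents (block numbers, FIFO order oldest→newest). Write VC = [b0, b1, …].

  [0] addr=0x72 blk=28 s=4: MISS | VC []
  [1] addr=0x22 blk=8 s=0: MISS | VC []
  [2] addr=0x71 blk=28 s=4: L1-HIT | VC []
  [3] addr=0x73 blk=28 s=4: L1-HIT | VC []
  [4] addr=0x71 blk=28 s=4: L1-HIT | VC []
  [5] addr=0x72 blk=28 s=4: L1-HIT | VC []
  [6] addr=0x71 blk=28 s=4: L1-HIT | VC []
  [7] addr=0x72 blk=28 s=4: L1-HIT | VC []
  [8] addr=0x71 blk=28 s=4: L1-HIT | VC []
  [9] addr=0x88 blk=34 s=2: MISS | VC []
  [10] addr=0x2f blk=11 s=3: MISS | VC []
  [11] addr=0x4e blk=19 s=3: MISS | VC [11]
  [12] addr=0x2e blk=11 s=3: VC-HIT | VC [19]
  [13] addr=0x20 blk=8 s=0: L1-HIT | VC [19]
  [14] addr=0x42 blk=16 s=0: MISS | VC [19, 8]
  [15] addr=0x20 blk=8 s=0: VC-HIT | VC [19, 16]

VC = [19, 16]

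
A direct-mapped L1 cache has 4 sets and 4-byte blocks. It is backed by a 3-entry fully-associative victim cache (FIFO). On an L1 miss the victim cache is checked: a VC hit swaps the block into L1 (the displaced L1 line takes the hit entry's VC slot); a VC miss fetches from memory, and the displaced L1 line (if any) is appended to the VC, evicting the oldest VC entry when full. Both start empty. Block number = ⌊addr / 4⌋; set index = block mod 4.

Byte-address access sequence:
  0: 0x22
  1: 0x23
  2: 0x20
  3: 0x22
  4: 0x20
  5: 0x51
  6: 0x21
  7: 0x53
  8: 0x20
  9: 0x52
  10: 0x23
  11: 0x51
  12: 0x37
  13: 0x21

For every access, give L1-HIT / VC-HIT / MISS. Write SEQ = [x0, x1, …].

SEQ = [MISS, L1-HIT, L1-HIT, L1-HIT, L1-HIT, MISS, VC-HIT, VC-HIT, VC-HIT, VC-HIT, VC-HIT, VC-HIT, MISS, VC-HIT]

0: 0x22 (blk 8, set 0) → MISS  vc=[]
1: 0x23 (blk 8, set 0) → L1-HIT  vc=[]
2: 0x20 (blk 8, set 0) → L1-HIT  vc=[]
3: 0x22 (blk 8, set 0) → L1-HIT  vc=[]
4: 0x20 (blk 8, set 0) → L1-HIT  vc=[]
5: 0x51 (blk 20, set 0) → MISS  vc=[8]
6: 0x21 (blk 8, set 0) → VC-HIT  vc=[20]
7: 0x53 (blk 20, set 0) → VC-HIT  vc=[8]
8: 0x20 (blk 8, set 0) → VC-HIT  vc=[20]
9: 0x52 (blk 20, set 0) → VC-HIT  vc=[8]
10: 0x23 (blk 8, set 0) → VC-HIT  vc=[20]
11: 0x51 (blk 20, set 0) → VC-HIT  vc=[8]
12: 0x37 (blk 13, set 1) → MISS  vc=[8]
13: 0x21 (blk 8, set 0) → VC-HIT  vc=[20]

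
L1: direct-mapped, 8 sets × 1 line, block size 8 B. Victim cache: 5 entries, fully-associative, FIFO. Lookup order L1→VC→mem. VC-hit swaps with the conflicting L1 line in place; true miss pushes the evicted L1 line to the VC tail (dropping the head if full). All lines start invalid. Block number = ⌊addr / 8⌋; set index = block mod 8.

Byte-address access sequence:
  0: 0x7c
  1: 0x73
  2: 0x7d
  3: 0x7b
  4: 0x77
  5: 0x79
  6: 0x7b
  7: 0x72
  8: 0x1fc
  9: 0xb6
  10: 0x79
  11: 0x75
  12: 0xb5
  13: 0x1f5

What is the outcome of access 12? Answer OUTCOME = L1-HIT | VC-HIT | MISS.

0: 0x7c (blk 15, set 7) → MISS  vc=[]
1: 0x73 (blk 14, set 6) → MISS  vc=[]
2: 0x7d (blk 15, set 7) → L1-HIT  vc=[]
3: 0x7b (blk 15, set 7) → L1-HIT  vc=[]
4: 0x77 (blk 14, set 6) → L1-HIT  vc=[]
5: 0x79 (blk 15, set 7) → L1-HIT  vc=[]
6: 0x7b (blk 15, set 7) → L1-HIT  vc=[]
7: 0x72 (blk 14, set 6) → L1-HIT  vc=[]
8: 0x1fc (blk 63, set 7) → MISS  vc=[15]
9: 0xb6 (blk 22, set 6) → MISS  vc=[15, 14]
10: 0x79 (blk 15, set 7) → VC-HIT  vc=[63, 14]
11: 0x75 (blk 14, set 6) → VC-HIT  vc=[63, 22]
12: 0xb5 (blk 22, set 6) → VC-HIT  vc=[63, 14]
13: 0x1f5 (blk 62, set 6) → MISS  vc=[63, 14, 22]

OUTCOME = VC-HIT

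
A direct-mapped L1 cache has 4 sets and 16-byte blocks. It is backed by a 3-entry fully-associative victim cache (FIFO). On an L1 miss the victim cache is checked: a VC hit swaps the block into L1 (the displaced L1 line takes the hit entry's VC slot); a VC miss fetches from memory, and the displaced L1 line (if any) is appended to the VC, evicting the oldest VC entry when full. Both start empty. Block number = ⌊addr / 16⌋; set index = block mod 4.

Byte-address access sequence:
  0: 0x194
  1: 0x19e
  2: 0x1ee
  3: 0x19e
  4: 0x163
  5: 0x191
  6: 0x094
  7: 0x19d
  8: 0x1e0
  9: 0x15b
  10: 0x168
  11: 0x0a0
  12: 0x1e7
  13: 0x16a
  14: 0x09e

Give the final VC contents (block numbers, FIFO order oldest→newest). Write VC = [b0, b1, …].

VC = [30, 10, 21]

  [0] addr=0x194 blk=25 s=1: MISS | VC []
  [1] addr=0x19e blk=25 s=1: L1-HIT | VC []
  [2] addr=0x1ee blk=30 s=2: MISS | VC []
  [3] addr=0x19e blk=25 s=1: L1-HIT | VC []
  [4] addr=0x163 blk=22 s=2: MISS | VC [30]
  [5] addr=0x191 blk=25 s=1: L1-HIT | VC [30]
  [6] addr=0x94 blk=9 s=1: MISS | VC [30, 25]
  [7] addr=0x19d blk=25 s=1: VC-HIT | VC [30, 9]
  [8] addr=0x1e0 blk=30 s=2: VC-HIT | VC [22, 9]
  [9] addr=0x15b blk=21 s=1: MISS | VC [22, 9, 25]
  [10] addr=0x168 blk=22 s=2: VC-HIT | VC [30, 9, 25]
  [11] addr=0xa0 blk=10 s=2: MISS | VC [9, 25, 22]
  [12] addr=0x1e7 blk=30 s=2: MISS | VC [25, 22, 10]
  [13] addr=0x16a blk=22 s=2: VC-HIT | VC [25, 30, 10]
  [14] addr=0x9e blk=9 s=1: MISS | VC [30, 10, 21]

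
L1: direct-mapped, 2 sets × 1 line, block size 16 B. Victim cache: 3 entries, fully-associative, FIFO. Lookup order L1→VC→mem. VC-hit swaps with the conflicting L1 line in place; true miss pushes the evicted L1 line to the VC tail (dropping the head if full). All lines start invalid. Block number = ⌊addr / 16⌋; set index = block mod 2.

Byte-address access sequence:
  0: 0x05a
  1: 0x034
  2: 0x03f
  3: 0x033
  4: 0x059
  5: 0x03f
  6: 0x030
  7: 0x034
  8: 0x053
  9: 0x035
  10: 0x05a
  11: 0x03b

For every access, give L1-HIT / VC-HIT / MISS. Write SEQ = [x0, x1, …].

0: 0x5a (blk 5, set 1) → MISS  vc=[]
1: 0x34 (blk 3, set 1) → MISS  vc=[5]
2: 0x3f (blk 3, set 1) → L1-HIT  vc=[5]
3: 0x33 (blk 3, set 1) → L1-HIT  vc=[5]
4: 0x59 (blk 5, set 1) → VC-HIT  vc=[3]
5: 0x3f (blk 3, set 1) → VC-HIT  vc=[5]
6: 0x30 (blk 3, set 1) → L1-HIT  vc=[5]
7: 0x34 (blk 3, set 1) → L1-HIT  vc=[5]
8: 0x53 (blk 5, set 1) → VC-HIT  vc=[3]
9: 0x35 (blk 3, set 1) → VC-HIT  vc=[5]
10: 0x5a (blk 5, set 1) → VC-HIT  vc=[3]
11: 0x3b (blk 3, set 1) → VC-HIT  vc=[5]

SEQ = [MISS, MISS, L1-HIT, L1-HIT, VC-HIT, VC-HIT, L1-HIT, L1-HIT, VC-HIT, VC-HIT, VC-HIT, VC-HIT]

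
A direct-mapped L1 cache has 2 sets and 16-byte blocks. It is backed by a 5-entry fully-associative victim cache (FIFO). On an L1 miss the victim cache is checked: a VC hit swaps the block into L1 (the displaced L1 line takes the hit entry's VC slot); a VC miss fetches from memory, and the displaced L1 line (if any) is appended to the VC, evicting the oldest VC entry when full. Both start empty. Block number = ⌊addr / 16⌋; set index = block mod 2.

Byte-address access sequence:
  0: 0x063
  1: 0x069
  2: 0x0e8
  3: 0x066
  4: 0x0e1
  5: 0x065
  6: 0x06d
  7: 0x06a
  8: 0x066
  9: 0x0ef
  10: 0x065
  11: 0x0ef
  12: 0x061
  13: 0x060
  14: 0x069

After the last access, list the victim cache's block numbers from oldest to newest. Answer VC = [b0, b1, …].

VC = [14]

0: 0x63 (blk 6, set 0) → MISS  vc=[]
1: 0x69 (blk 6, set 0) → L1-HIT  vc=[]
2: 0xe8 (blk 14, set 0) → MISS  vc=[6]
3: 0x66 (blk 6, set 0) → VC-HIT  vc=[14]
4: 0xe1 (blk 14, set 0) → VC-HIT  vc=[6]
5: 0x65 (blk 6, set 0) → VC-HIT  vc=[14]
6: 0x6d (blk 6, set 0) → L1-HIT  vc=[14]
7: 0x6a (blk 6, set 0) → L1-HIT  vc=[14]
8: 0x66 (blk 6, set 0) → L1-HIT  vc=[14]
9: 0xef (blk 14, set 0) → VC-HIT  vc=[6]
10: 0x65 (blk 6, set 0) → VC-HIT  vc=[14]
11: 0xef (blk 14, set 0) → VC-HIT  vc=[6]
12: 0x61 (blk 6, set 0) → VC-HIT  vc=[14]
13: 0x60 (blk 6, set 0) → L1-HIT  vc=[14]
14: 0x69 (blk 6, set 0) → L1-HIT  vc=[14]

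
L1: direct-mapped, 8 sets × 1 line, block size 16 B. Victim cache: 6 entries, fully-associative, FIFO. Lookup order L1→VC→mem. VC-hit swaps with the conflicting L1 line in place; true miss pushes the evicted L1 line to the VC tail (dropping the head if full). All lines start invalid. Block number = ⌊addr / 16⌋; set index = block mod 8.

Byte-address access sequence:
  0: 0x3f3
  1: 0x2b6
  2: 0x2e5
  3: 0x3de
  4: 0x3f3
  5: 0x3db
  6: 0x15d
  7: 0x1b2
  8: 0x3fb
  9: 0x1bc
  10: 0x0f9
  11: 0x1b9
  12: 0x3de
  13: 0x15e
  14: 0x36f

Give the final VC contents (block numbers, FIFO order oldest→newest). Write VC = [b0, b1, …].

0: 0x3f3 (blk 63, set 7) → MISS  vc=[]
1: 0x2b6 (blk 43, set 3) → MISS  vc=[]
2: 0x2e5 (blk 46, set 6) → MISS  vc=[]
3: 0x3de (blk 61, set 5) → MISS  vc=[]
4: 0x3f3 (blk 63, set 7) → L1-HIT  vc=[]
5: 0x3db (blk 61, set 5) → L1-HIT  vc=[]
6: 0x15d (blk 21, set 5) → MISS  vc=[61]
7: 0x1b2 (blk 27, set 3) → MISS  vc=[61, 43]
8: 0x3fb (blk 63, set 7) → L1-HIT  vc=[61, 43]
9: 0x1bc (blk 27, set 3) → L1-HIT  vc=[61, 43]
10: 0xf9 (blk 15, set 7) → MISS  vc=[61, 43, 63]
11: 0x1b9 (blk 27, set 3) → L1-HIT  vc=[61, 43, 63]
12: 0x3de (blk 61, set 5) → VC-HIT  vc=[21, 43, 63]
13: 0x15e (blk 21, set 5) → VC-HIT  vc=[61, 43, 63]
14: 0x36f (blk 54, set 6) → MISS  vc=[61, 43, 63, 46]

VC = [61, 43, 63, 46]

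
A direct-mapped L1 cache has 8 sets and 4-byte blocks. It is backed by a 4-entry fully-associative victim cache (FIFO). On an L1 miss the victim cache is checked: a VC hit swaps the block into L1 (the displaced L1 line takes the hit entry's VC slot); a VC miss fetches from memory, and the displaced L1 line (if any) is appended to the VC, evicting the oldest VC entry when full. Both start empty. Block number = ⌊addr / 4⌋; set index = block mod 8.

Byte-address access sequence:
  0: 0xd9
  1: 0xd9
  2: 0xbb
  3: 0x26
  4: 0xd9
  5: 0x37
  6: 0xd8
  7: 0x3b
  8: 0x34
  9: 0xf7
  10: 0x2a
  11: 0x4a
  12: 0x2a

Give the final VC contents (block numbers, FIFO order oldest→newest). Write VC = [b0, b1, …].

VC = [46, 54, 13, 18]

#0 0xd9→b54/s6 MISS; vc=[]
#1 0xd9→b54/s6 L1-HIT; vc=[]
#2 0xbb→b46/s6 MISS; vc=[54]
#3 0x26→b9/s1 MISS; vc=[54]
#4 0xd9→b54/s6 VC-HIT; vc=[46]
#5 0x37→b13/s5 MISS; vc=[46]
#6 0xd8→b54/s6 L1-HIT; vc=[46]
#7 0x3b→b14/s6 MISS; vc=[46,54]
#8 0x34→b13/s5 L1-HIT; vc=[46,54]
#9 0xf7→b61/s5 MISS; vc=[46,54,13]
#10 0x2a→b10/s2 MISS; vc=[46,54,13]
#11 0x4a→b18/s2 MISS; vc=[46,54,13,10]
#12 0x2a→b10/s2 VC-HIT; vc=[46,54,13,18]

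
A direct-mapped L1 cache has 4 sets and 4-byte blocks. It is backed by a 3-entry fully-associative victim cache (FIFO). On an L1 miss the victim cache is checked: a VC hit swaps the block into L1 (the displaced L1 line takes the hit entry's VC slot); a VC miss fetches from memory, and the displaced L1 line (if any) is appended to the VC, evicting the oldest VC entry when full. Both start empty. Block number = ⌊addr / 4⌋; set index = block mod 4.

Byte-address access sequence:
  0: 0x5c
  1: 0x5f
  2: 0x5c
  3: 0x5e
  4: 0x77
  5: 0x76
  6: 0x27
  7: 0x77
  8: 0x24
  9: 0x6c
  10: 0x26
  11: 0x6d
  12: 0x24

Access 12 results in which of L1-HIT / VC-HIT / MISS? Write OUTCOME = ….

0: 0x5c (blk 23, set 3) → MISS  vc=[]
1: 0x5f (blk 23, set 3) → L1-HIT  vc=[]
2: 0x5c (blk 23, set 3) → L1-HIT  vc=[]
3: 0x5e (blk 23, set 3) → L1-HIT  vc=[]
4: 0x77 (blk 29, set 1) → MISS  vc=[]
5: 0x76 (blk 29, set 1) → L1-HIT  vc=[]
6: 0x27 (blk 9, set 1) → MISS  vc=[29]
7: 0x77 (blk 29, set 1) → VC-HIT  vc=[9]
8: 0x24 (blk 9, set 1) → VC-HIT  vc=[29]
9: 0x6c (blk 27, set 3) → MISS  vc=[29, 23]
10: 0x26 (blk 9, set 1) → L1-HIT  vc=[29, 23]
11: 0x6d (blk 27, set 3) → L1-HIT  vc=[29, 23]
12: 0x24 (blk 9, set 1) → L1-HIT  vc=[29, 23]

OUTCOME = L1-HIT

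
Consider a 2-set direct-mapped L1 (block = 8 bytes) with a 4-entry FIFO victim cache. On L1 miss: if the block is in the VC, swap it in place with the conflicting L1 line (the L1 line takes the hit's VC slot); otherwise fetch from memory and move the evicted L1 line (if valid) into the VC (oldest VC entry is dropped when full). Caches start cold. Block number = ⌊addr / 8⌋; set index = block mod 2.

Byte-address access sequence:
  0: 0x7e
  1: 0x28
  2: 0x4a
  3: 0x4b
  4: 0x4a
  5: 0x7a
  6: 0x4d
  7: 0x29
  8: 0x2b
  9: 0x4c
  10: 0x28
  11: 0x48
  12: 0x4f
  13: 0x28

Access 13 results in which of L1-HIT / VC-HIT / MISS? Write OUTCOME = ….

OUTCOME = VC-HIT

  [0] addr=0x7e blk=15 s=1: MISS | VC []
  [1] addr=0x28 blk=5 s=1: MISS | VC [15]
  [2] addr=0x4a blk=9 s=1: MISS | VC [15, 5]
  [3] addr=0x4b blk=9 s=1: L1-HIT | VC [15, 5]
  [4] addr=0x4a blk=9 s=1: L1-HIT | VC [15, 5]
  [5] addr=0x7a blk=15 s=1: VC-HIT | VC [9, 5]
  [6] addr=0x4d blk=9 s=1: VC-HIT | VC [15, 5]
  [7] addr=0x29 blk=5 s=1: VC-HIT | VC [15, 9]
  [8] addr=0x2b blk=5 s=1: L1-HIT | VC [15, 9]
  [9] addr=0x4c blk=9 s=1: VC-HIT | VC [15, 5]
  [10] addr=0x28 blk=5 s=1: VC-HIT | VC [15, 9]
  [11] addr=0x48 blk=9 s=1: VC-HIT | VC [15, 5]
  [12] addr=0x4f blk=9 s=1: L1-HIT | VC [15, 5]
  [13] addr=0x28 blk=5 s=1: VC-HIT | VC [15, 9]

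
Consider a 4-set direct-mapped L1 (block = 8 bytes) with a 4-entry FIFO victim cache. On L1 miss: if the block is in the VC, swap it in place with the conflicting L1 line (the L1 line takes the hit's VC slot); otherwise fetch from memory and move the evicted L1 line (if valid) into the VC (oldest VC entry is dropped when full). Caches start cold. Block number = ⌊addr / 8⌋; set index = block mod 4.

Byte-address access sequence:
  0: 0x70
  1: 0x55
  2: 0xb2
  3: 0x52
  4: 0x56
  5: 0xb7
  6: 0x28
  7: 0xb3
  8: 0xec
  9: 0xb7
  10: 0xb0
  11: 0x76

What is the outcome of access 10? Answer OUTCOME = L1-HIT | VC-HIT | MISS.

#0 0x70→b14/s2 MISS; vc=[]
#1 0x55→b10/s2 MISS; vc=[14]
#2 0xb2→b22/s2 MISS; vc=[14,10]
#3 0x52→b10/s2 VC-HIT; vc=[14,22]
#4 0x56→b10/s2 L1-HIT; vc=[14,22]
#5 0xb7→b22/s2 VC-HIT; vc=[14,10]
#6 0x28→b5/s1 MISS; vc=[14,10]
#7 0xb3→b22/s2 L1-HIT; vc=[14,10]
#8 0xec→b29/s1 MISS; vc=[14,10,5]
#9 0xb7→b22/s2 L1-HIT; vc=[14,10,5]
#10 0xb0→b22/s2 L1-HIT; vc=[14,10,5]
#11 0x76→b14/s2 VC-HIT; vc=[22,10,5]

OUTCOME = L1-HIT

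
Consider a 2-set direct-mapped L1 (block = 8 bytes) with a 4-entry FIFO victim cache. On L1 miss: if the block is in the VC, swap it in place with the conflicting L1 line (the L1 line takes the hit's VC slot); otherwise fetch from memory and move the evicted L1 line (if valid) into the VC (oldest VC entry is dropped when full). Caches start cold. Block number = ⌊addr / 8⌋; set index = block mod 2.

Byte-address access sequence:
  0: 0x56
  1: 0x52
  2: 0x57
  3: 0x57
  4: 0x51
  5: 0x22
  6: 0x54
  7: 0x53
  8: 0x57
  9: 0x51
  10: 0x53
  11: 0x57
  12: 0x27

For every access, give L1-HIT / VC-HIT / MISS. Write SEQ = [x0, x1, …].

  [0] addr=0x56 blk=10 s=0: MISS | VC []
  [1] addr=0x52 blk=10 s=0: L1-HIT | VC []
  [2] addr=0x57 blk=10 s=0: L1-HIT | VC []
  [3] addr=0x57 blk=10 s=0: L1-HIT | VC []
  [4] addr=0x51 blk=10 s=0: L1-HIT | VC []
  [5] addr=0x22 blk=4 s=0: MISS | VC [10]
  [6] addr=0x54 blk=10 s=0: VC-HIT | VC [4]
  [7] addr=0x53 blk=10 s=0: L1-HIT | VC [4]
  [8] addr=0x57 blk=10 s=0: L1-HIT | VC [4]
  [9] addr=0x51 blk=10 s=0: L1-HIT | VC [4]
  [10] addr=0x53 blk=10 s=0: L1-HIT | VC [4]
  [11] addr=0x57 blk=10 s=0: L1-HIT | VC [4]
  [12] addr=0x27 blk=4 s=0: VC-HIT | VC [10]

SEQ = [MISS, L1-HIT, L1-HIT, L1-HIT, L1-HIT, MISS, VC-HIT, L1-HIT, L1-HIT, L1-HIT, L1-HIT, L1-HIT, VC-HIT]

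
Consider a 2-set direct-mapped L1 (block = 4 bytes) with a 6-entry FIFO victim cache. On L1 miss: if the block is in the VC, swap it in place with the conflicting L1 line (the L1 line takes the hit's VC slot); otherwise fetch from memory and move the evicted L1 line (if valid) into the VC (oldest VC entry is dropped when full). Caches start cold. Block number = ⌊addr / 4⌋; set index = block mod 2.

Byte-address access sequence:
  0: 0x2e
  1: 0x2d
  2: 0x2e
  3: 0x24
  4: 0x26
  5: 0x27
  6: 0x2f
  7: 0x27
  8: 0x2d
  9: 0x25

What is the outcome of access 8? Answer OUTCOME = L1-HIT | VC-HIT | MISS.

#0 0x2e→b11/s1 MISS; vc=[]
#1 0x2d→b11/s1 L1-HIT; vc=[]
#2 0x2e→b11/s1 L1-HIT; vc=[]
#3 0x24→b9/s1 MISS; vc=[11]
#4 0x26→b9/s1 L1-HIT; vc=[11]
#5 0x27→b9/s1 L1-HIT; vc=[11]
#6 0x2f→b11/s1 VC-HIT; vc=[9]
#7 0x27→b9/s1 VC-HIT; vc=[11]
#8 0x2d→b11/s1 VC-HIT; vc=[9]
#9 0x25→b9/s1 VC-HIT; vc=[11]

OUTCOME = VC-HIT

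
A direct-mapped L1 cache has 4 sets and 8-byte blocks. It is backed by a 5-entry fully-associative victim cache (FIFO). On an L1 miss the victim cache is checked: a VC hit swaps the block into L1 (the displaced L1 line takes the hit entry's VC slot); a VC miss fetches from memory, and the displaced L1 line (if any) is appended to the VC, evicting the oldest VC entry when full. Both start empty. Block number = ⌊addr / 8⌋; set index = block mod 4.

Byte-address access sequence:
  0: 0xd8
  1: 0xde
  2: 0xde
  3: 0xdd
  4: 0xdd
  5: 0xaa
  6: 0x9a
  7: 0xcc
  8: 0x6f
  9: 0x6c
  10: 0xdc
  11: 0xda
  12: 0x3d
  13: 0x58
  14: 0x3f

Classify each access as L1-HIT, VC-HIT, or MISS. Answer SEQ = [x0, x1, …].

SEQ = [MISS, L1-HIT, L1-HIT, L1-HIT, L1-HIT, MISS, MISS, MISS, MISS, L1-HIT, VC-HIT, L1-HIT, MISS, MISS, VC-HIT]

0: 0xd8 (blk 27, set 3) → MISS  vc=[]
1: 0xde (blk 27, set 3) → L1-HIT  vc=[]
2: 0xde (blk 27, set 3) → L1-HIT  vc=[]
3: 0xdd (blk 27, set 3) → L1-HIT  vc=[]
4: 0xdd (blk 27, set 3) → L1-HIT  vc=[]
5: 0xaa (blk 21, set 1) → MISS  vc=[]
6: 0x9a (blk 19, set 3) → MISS  vc=[27]
7: 0xcc (blk 25, set 1) → MISS  vc=[27, 21]
8: 0x6f (blk 13, set 1) → MISS  vc=[27, 21, 25]
9: 0x6c (blk 13, set 1) → L1-HIT  vc=[27, 21, 25]
10: 0xdc (blk 27, set 3) → VC-HIT  vc=[19, 21, 25]
11: 0xda (blk 27, set 3) → L1-HIT  vc=[19, 21, 25]
12: 0x3d (blk 7, set 3) → MISS  vc=[19, 21, 25, 27]
13: 0x58 (blk 11, set 3) → MISS  vc=[19, 21, 25, 27, 7]
14: 0x3f (blk 7, set 3) → VC-HIT  vc=[19, 21, 25, 27, 11]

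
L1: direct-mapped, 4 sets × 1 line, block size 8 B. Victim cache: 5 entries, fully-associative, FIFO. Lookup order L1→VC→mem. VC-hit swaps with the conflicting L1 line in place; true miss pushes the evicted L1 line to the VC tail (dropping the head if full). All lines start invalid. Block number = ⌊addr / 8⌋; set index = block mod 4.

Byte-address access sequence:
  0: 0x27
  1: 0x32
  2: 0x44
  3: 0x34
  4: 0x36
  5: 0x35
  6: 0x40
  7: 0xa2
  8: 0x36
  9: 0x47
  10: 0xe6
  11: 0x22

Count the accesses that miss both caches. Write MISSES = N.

MISSES = 5

#0 0x27→b4/s0 MISS; vc=[]
#1 0x32→b6/s2 MISS; vc=[]
#2 0x44→b8/s0 MISS; vc=[4]
#3 0x34→b6/s2 L1-HIT; vc=[4]
#4 0x36→b6/s2 L1-HIT; vc=[4]
#5 0x35→b6/s2 L1-HIT; vc=[4]
#6 0x40→b8/s0 L1-HIT; vc=[4]
#7 0xa2→b20/s0 MISS; vc=[4,8]
#8 0x36→b6/s2 L1-HIT; vc=[4,8]
#9 0x47→b8/s0 VC-HIT; vc=[4,20]
#10 0xe6→b28/s0 MISS; vc=[4,20,8]
#11 0x22→b4/s0 VC-HIT; vc=[28,20,8]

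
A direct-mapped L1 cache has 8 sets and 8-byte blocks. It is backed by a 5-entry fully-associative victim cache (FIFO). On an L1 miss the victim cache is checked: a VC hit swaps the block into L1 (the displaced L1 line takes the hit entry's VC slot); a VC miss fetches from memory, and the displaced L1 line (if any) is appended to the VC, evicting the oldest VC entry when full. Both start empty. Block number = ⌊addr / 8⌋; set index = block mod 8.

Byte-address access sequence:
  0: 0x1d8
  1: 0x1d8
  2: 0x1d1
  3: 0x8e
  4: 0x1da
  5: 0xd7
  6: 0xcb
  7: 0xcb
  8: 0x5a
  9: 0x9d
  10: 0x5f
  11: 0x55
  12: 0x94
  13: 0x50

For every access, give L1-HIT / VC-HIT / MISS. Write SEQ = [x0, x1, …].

0: 0x1d8 (blk 59, set 3) → MISS  vc=[]
1: 0x1d8 (blk 59, set 3) → L1-HIT  vc=[]
2: 0x1d1 (blk 58, set 2) → MISS  vc=[]
3: 0x8e (blk 17, set 1) → MISS  vc=[]
4: 0x1da (blk 59, set 3) → L1-HIT  vc=[]
5: 0xd7 (blk 26, set 2) → MISS  vc=[58]
6: 0xcb (blk 25, set 1) → MISS  vc=[58, 17]
7: 0xcb (blk 25, set 1) → L1-HIT  vc=[58, 17]
8: 0x5a (blk 11, set 3) → MISS  vc=[58, 17, 59]
9: 0x9d (blk 19, set 3) → MISS  vc=[58, 17, 59, 11]
10: 0x5f (blk 11, set 3) → VC-HIT  vc=[58, 17, 59, 19]
11: 0x55 (blk 10, set 2) → MISS  vc=[58, 17, 59, 19, 26]
12: 0x94 (blk 18, set 2) → MISS  vc=[17, 59, 19, 26, 10]
13: 0x50 (blk 10, set 2) → VC-HIT  vc=[17, 59, 19, 26, 18]

SEQ = [MISS, L1-HIT, MISS, MISS, L1-HIT, MISS, MISS, L1-HIT, MISS, MISS, VC-HIT, MISS, MISS, VC-HIT]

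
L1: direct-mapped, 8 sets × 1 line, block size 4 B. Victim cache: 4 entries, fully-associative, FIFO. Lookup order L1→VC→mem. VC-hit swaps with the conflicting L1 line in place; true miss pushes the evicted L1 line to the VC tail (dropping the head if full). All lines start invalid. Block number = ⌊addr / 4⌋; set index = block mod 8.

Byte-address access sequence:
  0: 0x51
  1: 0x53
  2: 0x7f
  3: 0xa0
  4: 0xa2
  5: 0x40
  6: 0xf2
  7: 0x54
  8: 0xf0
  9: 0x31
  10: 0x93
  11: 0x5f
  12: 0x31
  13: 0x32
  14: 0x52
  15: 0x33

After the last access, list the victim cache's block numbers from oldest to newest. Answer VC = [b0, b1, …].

VC = [20, 60, 36, 31]

#0 0x51→b20/s4 MISS; vc=[]
#1 0x53→b20/s4 L1-HIT; vc=[]
#2 0x7f→b31/s7 MISS; vc=[]
#3 0xa0→b40/s0 MISS; vc=[]
#4 0xa2→b40/s0 L1-HIT; vc=[]
#5 0x40→b16/s0 MISS; vc=[40]
#6 0xf2→b60/s4 MISS; vc=[40,20]
#7 0x54→b21/s5 MISS; vc=[40,20]
#8 0xf0→b60/s4 L1-HIT; vc=[40,20]
#9 0x31→b12/s4 MISS; vc=[40,20,60]
#10 0x93→b36/s4 MISS; vc=[40,20,60,12]
#11 0x5f→b23/s7 MISS; vc=[20,60,12,31]
#12 0x31→b12/s4 VC-HIT; vc=[20,60,36,31]
#13 0x32→b12/s4 L1-HIT; vc=[20,60,36,31]
#14 0x52→b20/s4 VC-HIT; vc=[12,60,36,31]
#15 0x33→b12/s4 VC-HIT; vc=[20,60,36,31]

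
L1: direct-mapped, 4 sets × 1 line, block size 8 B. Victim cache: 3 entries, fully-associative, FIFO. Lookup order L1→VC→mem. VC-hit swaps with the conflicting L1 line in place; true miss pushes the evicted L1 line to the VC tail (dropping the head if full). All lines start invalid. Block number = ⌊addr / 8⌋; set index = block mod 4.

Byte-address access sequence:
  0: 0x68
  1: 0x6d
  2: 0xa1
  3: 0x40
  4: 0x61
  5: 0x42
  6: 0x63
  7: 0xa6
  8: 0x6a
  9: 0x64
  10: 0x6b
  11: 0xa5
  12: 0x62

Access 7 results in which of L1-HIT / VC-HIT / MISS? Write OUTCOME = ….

#0 0x68→b13/s1 MISS; vc=[]
#1 0x6d→b13/s1 L1-HIT; vc=[]
#2 0xa1→b20/s0 MISS; vc=[]
#3 0x40→b8/s0 MISS; vc=[20]
#4 0x61→b12/s0 MISS; vc=[20,8]
#5 0x42→b8/s0 VC-HIT; vc=[20,12]
#6 0x63→b12/s0 VC-HIT; vc=[20,8]
#7 0xa6→b20/s0 VC-HIT; vc=[12,8]
#8 0x6a→b13/s1 L1-HIT; vc=[12,8]
#9 0x64→b12/s0 VC-HIT; vc=[20,8]
#10 0x6b→b13/s1 L1-HIT; vc=[20,8]
#11 0xa5→b20/s0 VC-HIT; vc=[12,8]
#12 0x62→b12/s0 VC-HIT; vc=[20,8]

OUTCOME = VC-HIT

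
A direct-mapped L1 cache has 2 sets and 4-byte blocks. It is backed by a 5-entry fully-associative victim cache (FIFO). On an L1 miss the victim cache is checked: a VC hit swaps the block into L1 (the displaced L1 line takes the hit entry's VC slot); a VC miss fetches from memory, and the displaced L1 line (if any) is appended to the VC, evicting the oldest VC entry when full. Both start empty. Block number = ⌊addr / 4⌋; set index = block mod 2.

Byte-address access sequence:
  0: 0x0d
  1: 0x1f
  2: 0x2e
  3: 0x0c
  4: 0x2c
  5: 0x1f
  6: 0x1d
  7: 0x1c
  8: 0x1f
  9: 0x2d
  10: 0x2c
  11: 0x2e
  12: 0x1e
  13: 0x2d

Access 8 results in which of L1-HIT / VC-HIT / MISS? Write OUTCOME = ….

OUTCOME = L1-HIT

0: 0xd (blk 3, set 1) → MISS  vc=[]
1: 0x1f (blk 7, set 1) → MISS  vc=[3]
2: 0x2e (blk 11, set 1) → MISS  vc=[3, 7]
3: 0xc (blk 3, set 1) → VC-HIT  vc=[11, 7]
4: 0x2c (blk 11, set 1) → VC-HIT  vc=[3, 7]
5: 0x1f (blk 7, set 1) → VC-HIT  vc=[3, 11]
6: 0x1d (blk 7, set 1) → L1-HIT  vc=[3, 11]
7: 0x1c (blk 7, set 1) → L1-HIT  vc=[3, 11]
8: 0x1f (blk 7, set 1) → L1-HIT  vc=[3, 11]
9: 0x2d (blk 11, set 1) → VC-HIT  vc=[3, 7]
10: 0x2c (blk 11, set 1) → L1-HIT  vc=[3, 7]
11: 0x2e (blk 11, set 1) → L1-HIT  vc=[3, 7]
12: 0x1e (blk 7, set 1) → VC-HIT  vc=[3, 11]
13: 0x2d (blk 11, set 1) → VC-HIT  vc=[3, 7]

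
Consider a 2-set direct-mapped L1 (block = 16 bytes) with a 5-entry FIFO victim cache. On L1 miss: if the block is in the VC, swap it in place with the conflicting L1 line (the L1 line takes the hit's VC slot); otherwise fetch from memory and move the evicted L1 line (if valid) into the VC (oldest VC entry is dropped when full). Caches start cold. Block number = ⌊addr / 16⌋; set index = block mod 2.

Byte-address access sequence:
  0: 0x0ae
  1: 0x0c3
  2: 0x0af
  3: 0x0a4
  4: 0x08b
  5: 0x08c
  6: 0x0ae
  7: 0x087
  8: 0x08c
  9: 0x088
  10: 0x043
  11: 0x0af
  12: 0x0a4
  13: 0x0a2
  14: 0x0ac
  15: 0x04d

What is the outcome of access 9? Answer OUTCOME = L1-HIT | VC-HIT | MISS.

0: 0xae (blk 10, set 0) → MISS  vc=[]
1: 0xc3 (blk 12, set 0) → MISS  vc=[10]
2: 0xaf (blk 10, set 0) → VC-HIT  vc=[12]
3: 0xa4 (blk 10, set 0) → L1-HIT  vc=[12]
4: 0x8b (blk 8, set 0) → MISS  vc=[12, 10]
5: 0x8c (blk 8, set 0) → L1-HIT  vc=[12, 10]
6: 0xae (blk 10, set 0) → VC-HIT  vc=[12, 8]
7: 0x87 (blk 8, set 0) → VC-HIT  vc=[12, 10]
8: 0x8c (blk 8, set 0) → L1-HIT  vc=[12, 10]
9: 0x88 (blk 8, set 0) → L1-HIT  vc=[12, 10]
10: 0x43 (blk 4, set 0) → MISS  vc=[12, 10, 8]
11: 0xaf (blk 10, set 0) → VC-HIT  vc=[12, 4, 8]
12: 0xa4 (blk 10, set 0) → L1-HIT  vc=[12, 4, 8]
13: 0xa2 (blk 10, set 0) → L1-HIT  vc=[12, 4, 8]
14: 0xac (blk 10, set 0) → L1-HIT  vc=[12, 4, 8]
15: 0x4d (blk 4, set 0) → VC-HIT  vc=[12, 10, 8]

OUTCOME = L1-HIT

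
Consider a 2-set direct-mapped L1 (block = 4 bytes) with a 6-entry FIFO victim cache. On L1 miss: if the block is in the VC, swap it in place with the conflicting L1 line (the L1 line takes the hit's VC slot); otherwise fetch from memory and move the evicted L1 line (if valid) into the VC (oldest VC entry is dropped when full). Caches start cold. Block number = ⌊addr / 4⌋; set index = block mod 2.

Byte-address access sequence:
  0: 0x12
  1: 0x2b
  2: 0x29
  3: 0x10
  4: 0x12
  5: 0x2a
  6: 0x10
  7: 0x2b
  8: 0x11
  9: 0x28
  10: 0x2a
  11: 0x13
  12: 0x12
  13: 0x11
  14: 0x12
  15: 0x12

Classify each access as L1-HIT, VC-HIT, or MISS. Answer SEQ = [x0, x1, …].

0: 0x12 (blk 4, set 0) → MISS  vc=[]
1: 0x2b (blk 10, set 0) → MISS  vc=[4]
2: 0x29 (blk 10, set 0) → L1-HIT  vc=[4]
3: 0x10 (blk 4, set 0) → VC-HIT  vc=[10]
4: 0x12 (blk 4, set 0) → L1-HIT  vc=[10]
5: 0x2a (blk 10, set 0) → VC-HIT  vc=[4]
6: 0x10 (blk 4, set 0) → VC-HIT  vc=[10]
7: 0x2b (blk 10, set 0) → VC-HIT  vc=[4]
8: 0x11 (blk 4, set 0) → VC-HIT  vc=[10]
9: 0x28 (blk 10, set 0) → VC-HIT  vc=[4]
10: 0x2a (blk 10, set 0) → L1-HIT  vc=[4]
11: 0x13 (blk 4, set 0) → VC-HIT  vc=[10]
12: 0x12 (blk 4, set 0) → L1-HIT  vc=[10]
13: 0x11 (blk 4, set 0) → L1-HIT  vc=[10]
14: 0x12 (blk 4, set 0) → L1-HIT  vc=[10]
15: 0x12 (blk 4, set 0) → L1-HIT  vc=[10]

SEQ = [MISS, MISS, L1-HIT, VC-HIT, L1-HIT, VC-HIT, VC-HIT, VC-HIT, VC-HIT, VC-HIT, L1-HIT, VC-HIT, L1-HIT, L1-HIT, L1-HIT, L1-HIT]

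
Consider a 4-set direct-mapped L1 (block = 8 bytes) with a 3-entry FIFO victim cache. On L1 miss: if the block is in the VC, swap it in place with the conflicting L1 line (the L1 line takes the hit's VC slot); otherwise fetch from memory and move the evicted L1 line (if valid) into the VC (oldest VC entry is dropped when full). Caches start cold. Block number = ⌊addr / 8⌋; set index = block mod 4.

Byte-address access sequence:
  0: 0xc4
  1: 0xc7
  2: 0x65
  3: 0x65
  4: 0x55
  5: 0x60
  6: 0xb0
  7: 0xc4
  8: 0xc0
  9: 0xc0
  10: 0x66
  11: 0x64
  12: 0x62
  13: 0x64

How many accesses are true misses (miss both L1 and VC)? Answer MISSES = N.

MISSES = 4

  [0] addr=0xc4 blk=24 s=0: MISS | VC []
  [1] addr=0xc7 blk=24 s=0: L1-HIT | VC []
  [2] addr=0x65 blk=12 s=0: MISS | VC [24]
  [3] addr=0x65 blk=12 s=0: L1-HIT | VC [24]
  [4] addr=0x55 blk=10 s=2: MISS | VC [24]
  [5] addr=0x60 blk=12 s=0: L1-HIT | VC [24]
  [6] addr=0xb0 blk=22 s=2: MISS | VC [24, 10]
  [7] addr=0xc4 blk=24 s=0: VC-HIT | VC [12, 10]
  [8] addr=0xc0 blk=24 s=0: L1-HIT | VC [12, 10]
  [9] addr=0xc0 blk=24 s=0: L1-HIT | VC [12, 10]
  [10] addr=0x66 blk=12 s=0: VC-HIT | VC [24, 10]
  [11] addr=0x64 blk=12 s=0: L1-HIT | VC [24, 10]
  [12] addr=0x62 blk=12 s=0: L1-HIT | VC [24, 10]
  [13] addr=0x64 blk=12 s=0: L1-HIT | VC [24, 10]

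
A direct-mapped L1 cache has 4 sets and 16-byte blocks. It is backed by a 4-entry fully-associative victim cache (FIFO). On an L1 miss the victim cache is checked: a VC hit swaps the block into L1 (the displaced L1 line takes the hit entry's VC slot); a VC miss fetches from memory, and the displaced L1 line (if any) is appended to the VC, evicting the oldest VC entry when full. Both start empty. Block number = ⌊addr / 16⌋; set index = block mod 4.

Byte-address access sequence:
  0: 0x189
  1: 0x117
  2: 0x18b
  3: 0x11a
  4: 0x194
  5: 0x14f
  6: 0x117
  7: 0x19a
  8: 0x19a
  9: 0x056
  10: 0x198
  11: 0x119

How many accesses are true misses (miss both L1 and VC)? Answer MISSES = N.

MISSES = 5

0: 0x189 (blk 24, set 0) → MISS  vc=[]
1: 0x117 (blk 17, set 1) → MISS  vc=[]
2: 0x18b (blk 24, set 0) → L1-HIT  vc=[]
3: 0x11a (blk 17, set 1) → L1-HIT  vc=[]
4: 0x194 (blk 25, set 1) → MISS  vc=[17]
5: 0x14f (blk 20, set 0) → MISS  vc=[17, 24]
6: 0x117 (blk 17, set 1) → VC-HIT  vc=[25, 24]
7: 0x19a (blk 25, set 1) → VC-HIT  vc=[17, 24]
8: 0x19a (blk 25, set 1) → L1-HIT  vc=[17, 24]
9: 0x56 (blk 5, set 1) → MISS  vc=[17, 24, 25]
10: 0x198 (blk 25, set 1) → VC-HIT  vc=[17, 24, 5]
11: 0x119 (blk 17, set 1) → VC-HIT  vc=[25, 24, 5]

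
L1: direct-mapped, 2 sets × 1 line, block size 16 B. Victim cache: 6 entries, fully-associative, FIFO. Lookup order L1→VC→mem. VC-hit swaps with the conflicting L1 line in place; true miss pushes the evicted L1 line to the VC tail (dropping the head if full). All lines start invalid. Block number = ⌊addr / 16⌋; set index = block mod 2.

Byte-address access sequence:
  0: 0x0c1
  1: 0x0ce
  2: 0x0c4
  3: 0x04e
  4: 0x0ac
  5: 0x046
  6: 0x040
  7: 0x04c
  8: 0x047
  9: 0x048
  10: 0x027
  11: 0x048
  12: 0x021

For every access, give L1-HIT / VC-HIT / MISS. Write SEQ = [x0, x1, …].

SEQ = [MISS, L1-HIT, L1-HIT, MISS, MISS, VC-HIT, L1-HIT, L1-HIT, L1-HIT, L1-HIT, MISS, VC-HIT, VC-HIT]

0: 0xc1 (blk 12, set 0) → MISS  vc=[]
1: 0xce (blk 12, set 0) → L1-HIT  vc=[]
2: 0xc4 (blk 12, set 0) → L1-HIT  vc=[]
3: 0x4e (blk 4, set 0) → MISS  vc=[12]
4: 0xac (blk 10, set 0) → MISS  vc=[12, 4]
5: 0x46 (blk 4, set 0) → VC-HIT  vc=[12, 10]
6: 0x40 (blk 4, set 0) → L1-HIT  vc=[12, 10]
7: 0x4c (blk 4, set 0) → L1-HIT  vc=[12, 10]
8: 0x47 (blk 4, set 0) → L1-HIT  vc=[12, 10]
9: 0x48 (blk 4, set 0) → L1-HIT  vc=[12, 10]
10: 0x27 (blk 2, set 0) → MISS  vc=[12, 10, 4]
11: 0x48 (blk 4, set 0) → VC-HIT  vc=[12, 10, 2]
12: 0x21 (blk 2, set 0) → VC-HIT  vc=[12, 10, 4]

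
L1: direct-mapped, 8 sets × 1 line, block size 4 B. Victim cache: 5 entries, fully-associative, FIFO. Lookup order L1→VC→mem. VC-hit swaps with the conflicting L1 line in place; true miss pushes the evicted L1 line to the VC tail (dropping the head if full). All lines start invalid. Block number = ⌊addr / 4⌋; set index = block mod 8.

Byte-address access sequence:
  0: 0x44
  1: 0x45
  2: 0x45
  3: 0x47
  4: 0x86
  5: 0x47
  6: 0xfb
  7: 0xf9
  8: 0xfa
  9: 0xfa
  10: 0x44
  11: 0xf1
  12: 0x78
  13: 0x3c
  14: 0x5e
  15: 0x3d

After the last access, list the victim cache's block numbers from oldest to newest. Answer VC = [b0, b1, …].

#0 0x44→b17/s1 MISS; vc=[]
#1 0x45→b17/s1 L1-HIT; vc=[]
#2 0x45→b17/s1 L1-HIT; vc=[]
#3 0x47→b17/s1 L1-HIT; vc=[]
#4 0x86→b33/s1 MISS; vc=[17]
#5 0x47→b17/s1 VC-HIT; vc=[33]
#6 0xfb→b62/s6 MISS; vc=[33]
#7 0xf9→b62/s6 L1-HIT; vc=[33]
#8 0xfa→b62/s6 L1-HIT; vc=[33]
#9 0xfa→b62/s6 L1-HIT; vc=[33]
#10 0x44→b17/s1 L1-HIT; vc=[33]
#11 0xf1→b60/s4 MISS; vc=[33]
#12 0x78→b30/s6 MISS; vc=[33,62]
#13 0x3c→b15/s7 MISS; vc=[33,62]
#14 0x5e→b23/s7 MISS; vc=[33,62,15]
#15 0x3d→b15/s7 VC-HIT; vc=[33,62,23]

VC = [33, 62, 23]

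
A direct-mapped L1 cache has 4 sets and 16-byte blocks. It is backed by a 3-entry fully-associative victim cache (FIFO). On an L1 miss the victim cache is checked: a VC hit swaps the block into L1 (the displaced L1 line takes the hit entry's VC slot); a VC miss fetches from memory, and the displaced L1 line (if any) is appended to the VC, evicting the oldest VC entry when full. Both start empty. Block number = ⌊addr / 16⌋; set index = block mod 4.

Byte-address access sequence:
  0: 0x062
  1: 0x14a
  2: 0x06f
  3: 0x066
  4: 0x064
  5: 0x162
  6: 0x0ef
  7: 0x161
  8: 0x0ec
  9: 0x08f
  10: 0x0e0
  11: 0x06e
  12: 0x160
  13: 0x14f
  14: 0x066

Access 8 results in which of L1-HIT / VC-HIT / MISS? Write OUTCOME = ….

OUTCOME = VC-HIT

#0 0x62→b6/s2 MISS; vc=[]
#1 0x14a→b20/s0 MISS; vc=[]
#2 0x6f→b6/s2 L1-HIT; vc=[]
#3 0x66→b6/s2 L1-HIT; vc=[]
#4 0x64→b6/s2 L1-HIT; vc=[]
#5 0x162→b22/s2 MISS; vc=[6]
#6 0xef→b14/s2 MISS; vc=[6,22]
#7 0x161→b22/s2 VC-HIT; vc=[6,14]
#8 0xec→b14/s2 VC-HIT; vc=[6,22]
#9 0x8f→b8/s0 MISS; vc=[6,22,20]
#10 0xe0→b14/s2 L1-HIT; vc=[6,22,20]
#11 0x6e→b6/s2 VC-HIT; vc=[14,22,20]
#12 0x160→b22/s2 VC-HIT; vc=[14,6,20]
#13 0x14f→b20/s0 VC-HIT; vc=[14,6,8]
#14 0x66→b6/s2 VC-HIT; vc=[14,22,8]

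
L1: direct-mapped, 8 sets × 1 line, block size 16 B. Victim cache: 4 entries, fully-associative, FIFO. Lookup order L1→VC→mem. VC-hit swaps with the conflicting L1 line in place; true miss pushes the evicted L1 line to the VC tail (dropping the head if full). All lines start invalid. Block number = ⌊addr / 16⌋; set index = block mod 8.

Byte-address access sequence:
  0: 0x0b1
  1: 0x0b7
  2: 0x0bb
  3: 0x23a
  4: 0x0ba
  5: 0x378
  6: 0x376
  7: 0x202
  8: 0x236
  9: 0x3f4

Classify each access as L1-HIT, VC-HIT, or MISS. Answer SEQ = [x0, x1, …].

  [0] addr=0xb1 blk=11 s=3: MISS | VC []
  [1] addr=0xb7 blk=11 s=3: L1-HIT | VC []
  [2] addr=0xbb blk=11 s=3: L1-HIT | VC []
  [3] addr=0x23a blk=35 s=3: MISS | VC [11]
  [4] addr=0xba blk=11 s=3: VC-HIT | VC [35]
  [5] addr=0x378 blk=55 s=7: MISS | VC [35]
  [6] addr=0x376 blk=55 s=7: L1-HIT | VC [35]
  [7] addr=0x202 blk=32 s=0: MISS | VC [35]
  [8] addr=0x236 blk=35 s=3: VC-HIT | VC [11]
  [9] addr=0x3f4 blk=63 s=7: MISS | VC [11, 55]

SEQ = [MISS, L1-HIT, L1-HIT, MISS, VC-HIT, MISS, L1-HIT, MISS, VC-HIT, MISS]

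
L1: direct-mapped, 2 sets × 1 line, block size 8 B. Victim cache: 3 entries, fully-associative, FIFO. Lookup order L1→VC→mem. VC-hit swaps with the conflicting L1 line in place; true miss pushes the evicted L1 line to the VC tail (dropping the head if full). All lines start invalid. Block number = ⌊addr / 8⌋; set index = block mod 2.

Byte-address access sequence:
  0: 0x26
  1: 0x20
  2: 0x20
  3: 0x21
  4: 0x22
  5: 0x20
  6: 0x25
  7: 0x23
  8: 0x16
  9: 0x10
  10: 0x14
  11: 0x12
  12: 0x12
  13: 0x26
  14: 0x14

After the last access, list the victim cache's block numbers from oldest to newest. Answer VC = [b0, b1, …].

VC = [4]

#0 0x26→b4/s0 MISS; vc=[]
#1 0x20→b4/s0 L1-HIT; vc=[]
#2 0x20→b4/s0 L1-HIT; vc=[]
#3 0x21→b4/s0 L1-HIT; vc=[]
#4 0x22→b4/s0 L1-HIT; vc=[]
#5 0x20→b4/s0 L1-HIT; vc=[]
#6 0x25→b4/s0 L1-HIT; vc=[]
#7 0x23→b4/s0 L1-HIT; vc=[]
#8 0x16→b2/s0 MISS; vc=[4]
#9 0x10→b2/s0 L1-HIT; vc=[4]
#10 0x14→b2/s0 L1-HIT; vc=[4]
#11 0x12→b2/s0 L1-HIT; vc=[4]
#12 0x12→b2/s0 L1-HIT; vc=[4]
#13 0x26→b4/s0 VC-HIT; vc=[2]
#14 0x14→b2/s0 VC-HIT; vc=[4]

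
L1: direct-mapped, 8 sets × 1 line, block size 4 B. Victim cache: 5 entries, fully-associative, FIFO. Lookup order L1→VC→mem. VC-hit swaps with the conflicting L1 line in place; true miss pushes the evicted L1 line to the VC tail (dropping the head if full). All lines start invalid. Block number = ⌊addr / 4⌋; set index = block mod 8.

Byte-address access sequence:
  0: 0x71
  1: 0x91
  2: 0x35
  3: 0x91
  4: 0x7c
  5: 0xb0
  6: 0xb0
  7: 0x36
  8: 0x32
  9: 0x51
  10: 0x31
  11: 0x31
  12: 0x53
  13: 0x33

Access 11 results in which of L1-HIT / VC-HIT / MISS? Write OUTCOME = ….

#0 0x71→b28/s4 MISS; vc=[]
#1 0x91→b36/s4 MISS; vc=[28]
#2 0x35→b13/s5 MISS; vc=[28]
#3 0x91→b36/s4 L1-HIT; vc=[28]
#4 0x7c→b31/s7 MISS; vc=[28]
#5 0xb0→b44/s4 MISS; vc=[28,36]
#6 0xb0→b44/s4 L1-HIT; vc=[28,36]
#7 0x36→b13/s5 L1-HIT; vc=[28,36]
#8 0x32→b12/s4 MISS; vc=[28,36,44]
#9 0x51→b20/s4 MISS; vc=[28,36,44,12]
#10 0x31→b12/s4 VC-HIT; vc=[28,36,44,20]
#11 0x31→b12/s4 L1-HIT; vc=[28,36,44,20]
#12 0x53→b20/s4 VC-HIT; vc=[28,36,44,12]
#13 0x33→b12/s4 VC-HIT; vc=[28,36,44,20]

OUTCOME = L1-HIT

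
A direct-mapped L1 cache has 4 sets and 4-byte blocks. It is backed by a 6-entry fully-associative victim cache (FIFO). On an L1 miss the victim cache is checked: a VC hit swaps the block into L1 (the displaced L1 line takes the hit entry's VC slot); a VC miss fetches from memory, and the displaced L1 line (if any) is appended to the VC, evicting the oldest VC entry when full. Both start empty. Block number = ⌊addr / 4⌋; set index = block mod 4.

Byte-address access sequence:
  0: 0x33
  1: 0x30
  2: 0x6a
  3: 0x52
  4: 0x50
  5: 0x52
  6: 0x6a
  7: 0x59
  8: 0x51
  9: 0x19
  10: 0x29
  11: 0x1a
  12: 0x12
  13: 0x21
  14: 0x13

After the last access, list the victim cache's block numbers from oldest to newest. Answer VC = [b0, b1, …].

VC = [12, 26, 22, 10, 20, 8]

  [0] addr=0x33 blk=12 s=0: MISS | VC []
  [1] addr=0x30 blk=12 s=0: L1-HIT | VC []
  [2] addr=0x6a blk=26 s=2: MISS | VC []
  [3] addr=0x52 blk=20 s=0: MISS | VC [12]
  [4] addr=0x50 blk=20 s=0: L1-HIT | VC [12]
  [5] addr=0x52 blk=20 s=0: L1-HIT | VC [12]
  [6] addr=0x6a blk=26 s=2: L1-HIT | VC [12]
  [7] addr=0x59 blk=22 s=2: MISS | VC [12, 26]
  [8] addr=0x51 blk=20 s=0: L1-HIT | VC [12, 26]
  [9] addr=0x19 blk=6 s=2: MISS | VC [12, 26, 22]
  [10] addr=0x29 blk=10 s=2: MISS | VC [12, 26, 22, 6]
  [11] addr=0x1a blk=6 s=2: VC-HIT | VC [12, 26, 22, 10]
  [12] addr=0x12 blk=4 s=0: MISS | VC [12, 26, 22, 10, 20]
  [13] addr=0x21 blk=8 s=0: MISS | VC [12, 26, 22, 10, 20, 4]
  [14] addr=0x13 blk=4 s=0: VC-HIT | VC [12, 26, 22, 10, 20, 8]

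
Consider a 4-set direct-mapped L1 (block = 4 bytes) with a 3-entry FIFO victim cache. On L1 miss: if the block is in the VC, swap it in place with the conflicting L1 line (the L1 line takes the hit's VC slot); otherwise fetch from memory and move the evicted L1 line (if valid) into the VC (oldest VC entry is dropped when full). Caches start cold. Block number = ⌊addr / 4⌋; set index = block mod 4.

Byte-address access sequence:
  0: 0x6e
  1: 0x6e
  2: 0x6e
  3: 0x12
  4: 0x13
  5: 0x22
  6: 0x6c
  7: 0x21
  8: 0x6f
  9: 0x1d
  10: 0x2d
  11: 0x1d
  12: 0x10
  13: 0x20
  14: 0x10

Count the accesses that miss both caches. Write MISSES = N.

MISSES = 5

0: 0x6e (blk 27, set 3) → MISS  vc=[]
1: 0x6e (blk 27, set 3) → L1-HIT  vc=[]
2: 0x6e (blk 27, set 3) → L1-HIT  vc=[]
3: 0x12 (blk 4, set 0) → MISS  vc=[]
4: 0x13 (blk 4, set 0) → L1-HIT  vc=[]
5: 0x22 (blk 8, set 0) → MISS  vc=[4]
6: 0x6c (blk 27, set 3) → L1-HIT  vc=[4]
7: 0x21 (blk 8, set 0) → L1-HIT  vc=[4]
8: 0x6f (blk 27, set 3) → L1-HIT  vc=[4]
9: 0x1d (blk 7, set 3) → MISS  vc=[4, 27]
10: 0x2d (blk 11, set 3) → MISS  vc=[4, 27, 7]
11: 0x1d (blk 7, set 3) → VC-HIT  vc=[4, 27, 11]
12: 0x10 (blk 4, set 0) → VC-HIT  vc=[8, 27, 11]
13: 0x20 (blk 8, set 0) → VC-HIT  vc=[4, 27, 11]
14: 0x10 (blk 4, set 0) → VC-HIT  vc=[8, 27, 11]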